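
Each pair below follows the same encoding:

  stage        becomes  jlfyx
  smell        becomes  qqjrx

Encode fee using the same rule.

jjk

The output letters match the input read backwards, each shifted +5: stage reversed is egats. The word is reversed, then every letter is shifted forward by 5.
On fee: reverse → eef; then shift: e+5=j, e+5=j, f+5=k.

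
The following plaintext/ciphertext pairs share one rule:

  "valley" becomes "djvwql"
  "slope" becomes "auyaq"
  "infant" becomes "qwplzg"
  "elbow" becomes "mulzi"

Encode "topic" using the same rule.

Letter i (0-indexed) is shifted by i+8, so successive shifts are 8, 9, 10, ….
On topic: t+8=b, o+9=x, p+10=z, i+11=t, c+12=o.

bxzto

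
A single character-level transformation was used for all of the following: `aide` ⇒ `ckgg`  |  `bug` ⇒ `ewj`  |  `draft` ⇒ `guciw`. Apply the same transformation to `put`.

sww

The shift depends on letter class: consonant d→g is +3, but vowel a→c is +2. The rule splits by letter class: vowels +2, consonants +3.
Applying it to put: p(cons)+3=s, u(vowel)+2=w, t(cons)+3=w.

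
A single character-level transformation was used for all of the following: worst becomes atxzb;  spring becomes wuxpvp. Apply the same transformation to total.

xtzht

In worst: w→a is +4, o→t is +5, r→x is +6, s→z is +7 — the shift increases by 1 each position. Each letter shifts forward by (position + 4), i.e. 4, 5, 6, … — the shift grows by one for each successive letter.
On total: t+4=x, o+5=t, t+6=z, a+7=h, l+8=t.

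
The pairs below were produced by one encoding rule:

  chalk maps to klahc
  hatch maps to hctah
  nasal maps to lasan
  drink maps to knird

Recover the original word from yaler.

The output letters match the input read backwards: chalk reversed is klahc. It's just the letters in reverse order.
Decoding yaler: then reverse → relay.

relay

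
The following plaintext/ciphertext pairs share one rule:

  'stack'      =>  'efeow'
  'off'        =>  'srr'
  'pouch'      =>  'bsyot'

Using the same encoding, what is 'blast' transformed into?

The shift depends on letter class: consonant s→e is +12, but vowel a→e is +4. Vowels shift forward by 4 and consonants shift forward by 12.
Applying it to blast: b(cons)+12=n, l(cons)+12=x, a(vowel)+4=e, s(cons)+12=e, t(cons)+12=f.

nxeef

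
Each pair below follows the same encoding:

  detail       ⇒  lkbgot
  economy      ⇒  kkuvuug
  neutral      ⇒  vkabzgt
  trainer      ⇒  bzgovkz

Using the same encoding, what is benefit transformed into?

The rule splits by letter class: vowels +6, consonants +8.
Applying it to benefit: b(cons)+8=j, e(vowel)+6=k, n(cons)+8=v, e(vowel)+6=k, f(cons)+8=n, i(vowel)+6=o, t(cons)+8=b.

jkvknob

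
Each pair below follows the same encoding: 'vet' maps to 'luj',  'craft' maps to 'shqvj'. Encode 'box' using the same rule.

Every letter moves 16 places later in the alphabet, wrapping around z→a.
For box: b+16=r, o+16=e, x+16=n.

ren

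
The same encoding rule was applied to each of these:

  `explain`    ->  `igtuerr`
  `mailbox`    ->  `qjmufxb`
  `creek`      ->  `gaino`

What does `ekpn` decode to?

able

It's a Vigenère-style cipher with numeric key [4,9]: position i shifts by key[i mod 2].
Reversing it on ekpn: e−4=a, k−9=b, p−4=l, n−9=e.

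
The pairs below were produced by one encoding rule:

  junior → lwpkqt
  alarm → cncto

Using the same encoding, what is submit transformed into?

uwdokv

Compare letters: j→l is +2, u→w is +2, n→p is +2 — a constant shift. Every letter moves 2 places later in the alphabet, wrapping around z→a.
On submit: s+2=u, u+2=w, b+2=d, m+2=o, i+2=k, t+2=v.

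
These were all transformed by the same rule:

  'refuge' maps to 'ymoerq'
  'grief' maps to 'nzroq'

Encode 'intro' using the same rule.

pvcbz

Letter i (0-indexed) is shifted by i+7, so successive shifts are 7, 8, 9, ….
On intro: i+7=p, n+8=v, t+9=c, r+10=b, o+11=z.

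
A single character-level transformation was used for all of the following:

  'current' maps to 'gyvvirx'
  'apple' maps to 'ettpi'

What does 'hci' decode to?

It's a constant shift of +4 (ROT4).
Reversing it on hci: h−4=d, c−4=y, i−4=e.

dye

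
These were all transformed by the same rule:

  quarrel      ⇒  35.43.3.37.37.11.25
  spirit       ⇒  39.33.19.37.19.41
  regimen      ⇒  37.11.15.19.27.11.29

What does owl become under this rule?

31.47.25

q(#17)→35 and u(#21)→43: differences scale by 2, so n = 2·pos + 1. The formula is n = 2×(alphabet index, a=1) + 1.
Applying it to owl: o=15→31, w=23→47, l=12→25.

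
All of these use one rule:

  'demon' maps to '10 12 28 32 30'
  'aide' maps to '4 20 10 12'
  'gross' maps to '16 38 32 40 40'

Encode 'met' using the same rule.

d(#4)→10 and e(#5)→12: differences scale by 2, so n = 2·pos + 2. The formula is n = 2×(alphabet index, a=1) + 2.
On met: m=13→28, e=5→12, t=20→42.

28 12 42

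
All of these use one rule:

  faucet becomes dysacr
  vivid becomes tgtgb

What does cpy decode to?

era

Compare letters: f→d is +24, a→y is +24, u→s is +24 — a constant shift. Every letter moves 24 places later in the alphabet, wrapping around z→a.
Undoing it on cpy: c−24=e, p−24=r, y−24=a.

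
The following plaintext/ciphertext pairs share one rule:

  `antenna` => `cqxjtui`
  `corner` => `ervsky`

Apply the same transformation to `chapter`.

ekeuzlz

In antenna: a→c is +2, n→q is +3, t→x is +4, e→j is +5 — the shift increases by 1 each position. The shift increases by 1 at each position, starting from +2: 2, 3, 4, ….
For chapter: c+2=e, h+3=k, a+4=e, p+5=u, t+6=z, e+7=l, r+8=z.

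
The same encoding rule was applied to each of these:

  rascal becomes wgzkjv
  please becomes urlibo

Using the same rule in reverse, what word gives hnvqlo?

choice

In rascal: r→w is +5, a→g is +6, s→z is +7, c→k is +8 — the shift increases by 1 each position. The shift increases by 1 at each position, starting from +5: 5, 6, 7, ….
Undoing it on hnvqlo: h−5=c, n−6=h, v−7=o, q−8=i, l−9=c, o−10=e.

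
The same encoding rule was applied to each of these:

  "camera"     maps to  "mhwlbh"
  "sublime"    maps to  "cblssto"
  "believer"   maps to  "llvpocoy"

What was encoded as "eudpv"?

until

Shifts by position in camera: pos 0: c→m (+10), pos 1: a→h (+7), pos 2: m→w (+10), pos 3: e→l (+7) — repeating every 2. The shifts repeat in a cycle of length 2: positions 0,1,… shift by +10, +7, then the pattern repeats.
Reversing it on eudpv: e−10=u, u−7=n, d−10=t, p−7=i, v−10=l.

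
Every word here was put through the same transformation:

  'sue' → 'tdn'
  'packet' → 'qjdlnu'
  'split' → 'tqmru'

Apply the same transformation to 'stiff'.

turgg

The shift depends on letter class: consonant s→t is +1, but vowel u→d is +9. Vowels shift forward by 9 and consonants shift forward by 1.
On stiff: s(cons)+1=t, t(cons)+1=u, i(vowel)+9=r, f(cons)+1=g, f(cons)+1=g.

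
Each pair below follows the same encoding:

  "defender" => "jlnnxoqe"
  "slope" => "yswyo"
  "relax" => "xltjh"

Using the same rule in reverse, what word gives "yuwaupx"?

snorkel

In defender: d→j is +6, e→l is +7, f→n is +8, e→n is +9 — the shift increases by 1 each position. Each letter shifts forward by (position + 6), i.e. 6, 7, 8, … — the shift grows by one for each successive letter.
Reversing it on yuwaupx: y−6=s, u−7=n, w−8=o, a−9=r, u−10=k, p−11=e, x−12=l.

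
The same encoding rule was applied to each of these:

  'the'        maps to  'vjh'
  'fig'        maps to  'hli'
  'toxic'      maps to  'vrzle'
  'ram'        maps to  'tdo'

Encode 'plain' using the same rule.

The shift depends on letter class: consonant t→v is +2, but vowel e→h is +3. The rule splits by letter class: vowels +3, consonants +2.
Applying it to plain: p(cons)+2=r, l(cons)+2=n, a(vowel)+3=d, i(vowel)+3=l, n(cons)+2=p.

rndlp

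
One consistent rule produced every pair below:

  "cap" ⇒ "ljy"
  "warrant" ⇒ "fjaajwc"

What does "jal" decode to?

Compare letters: c→l is +9, a→j is +9, p→y is +9 — a constant shift. Each letter is shifted forward by 9 in the alphabet (a Caesar shift of +9).
Reversing it on jal: j−9=a, a−9=r, l−9=c.

arc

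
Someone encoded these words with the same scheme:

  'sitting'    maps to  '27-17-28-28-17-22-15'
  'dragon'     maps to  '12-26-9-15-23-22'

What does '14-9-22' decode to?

fan

The number is (letter's place in the alphabet, a=1) + 8.
Reversing it on 14-9-22: 14→(14−8)÷1=6=f, 9→(9−8)÷1=1=a, 22→(22−8)÷1=14=n.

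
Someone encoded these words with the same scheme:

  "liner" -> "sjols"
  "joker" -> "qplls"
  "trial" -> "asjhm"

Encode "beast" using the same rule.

ifbzu

The shifts repeat in a cycle of length 3: positions 0,1,… shift by +7, +1, +1, then the pattern repeats.
For beast: b+7=i, e+1=f, a+1=b, s+7=z, t+1=u.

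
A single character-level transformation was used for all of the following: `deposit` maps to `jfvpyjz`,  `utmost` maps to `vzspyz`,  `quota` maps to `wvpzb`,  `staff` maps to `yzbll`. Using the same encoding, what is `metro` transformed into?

sfzxp

The shift depends on letter class: consonant d→j is +6, but vowel e→f is +1. The rule splits by letter class: vowels +1, consonants +6.
Applying it to metro: m(cons)+6=s, e(vowel)+1=f, t(cons)+6=z, r(cons)+6=x, o(vowel)+1=p.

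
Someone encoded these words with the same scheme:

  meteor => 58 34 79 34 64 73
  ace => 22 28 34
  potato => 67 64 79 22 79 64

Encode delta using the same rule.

m(#13)→58 and e(#5)→34: differences scale by 3, so n = 3·pos + 19. With a=1..z=26, the number is 3·pos + 19.
On delta: d=4→31, e=5→34, l=12→55, t=20→79, a=1→22.

31 34 55 79 22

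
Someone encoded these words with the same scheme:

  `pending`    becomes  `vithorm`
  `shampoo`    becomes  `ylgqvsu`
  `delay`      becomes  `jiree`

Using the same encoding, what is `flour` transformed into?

Shifts by position in pending: pos 0: p→v (+6), pos 1: e→i (+4), pos 2: n→t (+6), pos 3: d→h (+4) — repeating every 2. It's a Vigenère-style cipher with numeric key [6,4]: position i shifts by key[i mod 2].
Applying it to flour: f+6=l, l+4=p, o+6=u, u+4=y, r+6=x.

lpuyx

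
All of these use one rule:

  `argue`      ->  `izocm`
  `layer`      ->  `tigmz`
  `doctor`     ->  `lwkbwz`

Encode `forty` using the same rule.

Compare letters: a→i is +8, r→z is +8, g→o is +8 — a constant shift. Every letter moves 8 places later in the alphabet, wrapping around z→a.
On forty: f+8=n, o+8=w, r+8=z, t+8=b, y+8=g.

nwzbg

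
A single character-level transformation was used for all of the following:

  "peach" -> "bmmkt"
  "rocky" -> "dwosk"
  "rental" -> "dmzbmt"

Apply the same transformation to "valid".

The shifts repeat in a cycle of length 2: positions 0,1,… shift by +12, +8, then the pattern repeats.
Applying it to valid: v+12=h, a+8=i, l+12=x, i+8=q, d+12=p.

hixqp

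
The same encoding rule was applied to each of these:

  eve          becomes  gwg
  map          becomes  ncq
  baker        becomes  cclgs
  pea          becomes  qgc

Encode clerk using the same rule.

dmgsl

The shift depends on letter class: consonant v→w is +1, but vowel e→g is +2. Vowels shift forward by 2 and consonants shift forward by 1.
For clerk: c(cons)+1=d, l(cons)+1=m, e(vowel)+2=g, r(cons)+1=s, k(cons)+1=l.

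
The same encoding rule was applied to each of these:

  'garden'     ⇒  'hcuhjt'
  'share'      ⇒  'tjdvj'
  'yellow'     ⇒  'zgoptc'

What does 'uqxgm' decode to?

The shift increases by 1 at each position, starting from +1: 1, 2, 3, ….
Decoding uqxgm: u−1=t, q−2=o, x−3=u, g−4=c, m−5=h.

touch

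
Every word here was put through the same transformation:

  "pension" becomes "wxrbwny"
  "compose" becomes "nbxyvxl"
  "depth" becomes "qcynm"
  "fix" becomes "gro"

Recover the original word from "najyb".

The output letters match the input read backwards, each shifted +9: pension reversed is noisnep. Read the word backwards and shift each letter +9.
Reversing it on najyb: shift back: n−9=e, a−9=r, j−9=a, y−9=p, b−9=s → eraps; then reverse → spare.

spare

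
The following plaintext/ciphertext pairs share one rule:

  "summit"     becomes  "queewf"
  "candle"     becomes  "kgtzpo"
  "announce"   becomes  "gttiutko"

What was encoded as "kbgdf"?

craft

s(18)→q(16) and u(20)→u(20) fit y≡15x+6 (mod 26); the inverse of 15 mod 26 is 7. Treating letters as 0–25, the rule is x ↦ 15x + 6 (mod 26).
Undoing it on kbgdf: k(10)→7·(10−6)≡2=c; b(1)→7·(1−6)≡17=r; g(6)→7·(6−6)≡0=a; d(3)→7·(3−6)≡5=f; f(5)→7·(5−6)≡19=t (all mod 26).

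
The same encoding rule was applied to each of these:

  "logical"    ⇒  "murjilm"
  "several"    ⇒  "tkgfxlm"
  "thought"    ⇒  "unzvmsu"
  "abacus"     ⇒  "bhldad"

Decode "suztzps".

Shifts by position in logical: pos 0: l→m (+1), pos 1: o→u (+6), pos 2: g→r (+11), pos 3: i→j (+1), pos 4: c→i (+6), pos 5: a→l (+11) — repeating every 3. It's a Vigenère-style cipher with numeric key [1,6,11]: position i shifts by key[i mod 3].
Reversing it on suztzps: s−1=r, u−6=o, z−11=o, t−1=s, z−6=t, p−11=e, s−1=r.

rooster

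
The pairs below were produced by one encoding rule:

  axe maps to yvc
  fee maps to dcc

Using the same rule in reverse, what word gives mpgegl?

origin

Compare letters: a→y is +24, x→v is +24, e→c is +24 — a constant shift. Every letter moves 24 places later in the alphabet, wrapping around z→a.
Decoding mpgegl: m−24=o, p−24=r, g−24=i, e−24=g, g−24=i, l−24=n.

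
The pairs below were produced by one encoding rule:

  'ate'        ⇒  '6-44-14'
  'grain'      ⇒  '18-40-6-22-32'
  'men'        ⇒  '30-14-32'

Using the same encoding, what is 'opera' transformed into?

The formula is n = 2×(alphabet index, a=1) + 4.
Applying it to opera: o=15→34, p=16→36, e=5→14, r=18→40, a=1→6.

34-36-14-40-6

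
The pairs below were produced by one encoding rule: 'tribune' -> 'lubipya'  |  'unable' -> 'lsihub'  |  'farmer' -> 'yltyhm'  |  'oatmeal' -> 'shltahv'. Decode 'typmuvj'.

confirm

The output letters match the input read backwards, each shifted +7: tribune reversed is enubirt. The word is reversed, then every letter is shifted forward by 7.
Undoing it on typmuvj: shift back: t−7=m, y−7=r, p−7=i, m−7=f, u−7=n, v−7=o, j−7=c → mrifnoc; then reverse → confirm.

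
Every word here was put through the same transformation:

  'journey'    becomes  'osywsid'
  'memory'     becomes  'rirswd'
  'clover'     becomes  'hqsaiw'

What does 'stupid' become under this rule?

xyyumi

The rule splits by letter class: vowels +4, consonants +5.
For stupid: s(cons)+5=x, t(cons)+5=y, u(vowel)+4=y, p(cons)+5=u, i(vowel)+4=m, d(cons)+5=i.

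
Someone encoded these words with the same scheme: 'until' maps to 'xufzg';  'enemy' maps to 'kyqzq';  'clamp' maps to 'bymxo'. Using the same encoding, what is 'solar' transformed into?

dmxae

The output letters match the input read backwards, each shifted +12: until reversed is litnu. Two steps: reverse the string, then apply a Caesar shift of +12.
On solar: reverse → ralos; then shift: r+12=d, a+12=m, l+12=x, o+12=a, s+12=e.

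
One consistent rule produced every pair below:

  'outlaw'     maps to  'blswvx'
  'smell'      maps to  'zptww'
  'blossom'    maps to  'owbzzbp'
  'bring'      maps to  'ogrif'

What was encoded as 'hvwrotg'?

caliber

Treating letters as 0–25, the rule is x ↦ 19x + 21 (mod 26).
Undoing it on hvwrotg: h(7)→11·(7−21)≡2=c; v(21)→11·(21−21)≡0=a; w(22)→11·(22−21)≡11=l; r(17)→11·(17−21)≡8=i; o(14)→11·(14−21)≡1=b; t(19)→11·(19−21)≡4=e; g(6)→11·(6−21)≡17=r (all mod 26).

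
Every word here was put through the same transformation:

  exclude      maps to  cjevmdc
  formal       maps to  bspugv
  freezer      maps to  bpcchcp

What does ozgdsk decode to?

shadow

e(4)→c(2) and x(23)→j(9) fit y≡25x+6 (mod 26); the inverse of 25 mod 26 is 25. Each letter's alphabet position (a=0..z=25) is mapped through 25·x+6 mod 26 — an affine cipher.
Reversing it on ozgdsk: o(14)→25·(14−6)≡18=s; z(25)→25·(25−6)≡7=h; g(6)→25·(6−6)≡0=a; d(3)→25·(3−6)≡3=d; s(18)→25·(18−6)≡14=o; k(10)→25·(10−6)≡22=w (all mod 26).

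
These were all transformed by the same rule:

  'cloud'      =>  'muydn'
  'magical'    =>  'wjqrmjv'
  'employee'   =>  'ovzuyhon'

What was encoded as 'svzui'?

Shifts by position in cloud: pos 0: c→m (+10), pos 1: l→u (+9), pos 2: o→y (+10), pos 3: u→d (+9) — repeating every 2. A repeating key of period 2 is used — shifts +10, +9 over and over.
Reversing it on svzui: s−10=i, v−9=m, z−10=p, u−9=l, i−10=y.

imply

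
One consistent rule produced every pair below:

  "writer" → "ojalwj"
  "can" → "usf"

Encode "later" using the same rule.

dslwj

Compare letters: w→o is +18, r→j is +18, i→a is +18 — a constant shift. It's a constant shift of +18 (ROT18).
On later: l+18=d, a+18=s, t+18=l, e+18=w, r+18=j.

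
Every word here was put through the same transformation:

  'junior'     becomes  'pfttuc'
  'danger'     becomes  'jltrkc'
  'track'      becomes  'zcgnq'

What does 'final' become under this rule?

It's a Vigenère-style cipher with numeric key [6,11]: position i shifts by key[i mod 2].
On final: f+6=l, i+11=t, n+6=t, a+11=l, l+6=r.

lttlr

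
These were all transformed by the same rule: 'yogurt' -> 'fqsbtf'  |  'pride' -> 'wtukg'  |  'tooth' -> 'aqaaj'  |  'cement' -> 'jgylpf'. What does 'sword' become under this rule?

Shifts by position in yogurt: pos 0: y→f (+7), pos 1: o→q (+2), pos 2: g→s (+12), pos 3: u→b (+7), pos 4: r→t (+2), pos 5: t→f (+12) — repeating every 3. The shifts repeat in a cycle of length 3: positions 0,1,… shift by +7, +2, +12, then the pattern repeats.
Applying it to sword: s+7=z, w+2=y, o+12=a, r+7=y, d+2=f.

zyayf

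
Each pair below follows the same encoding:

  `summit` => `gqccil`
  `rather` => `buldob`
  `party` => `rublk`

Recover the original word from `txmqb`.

flour

s(18)→g(6) and u(20)→q(16) fit y≡5x+20 (mod 26); the inverse of 5 mod 26 is 21. This is an affine cipher: with a=0,…,z=25, each position x becomes (5x+20) mod 26.
Undoing it on txmqb: t(19)→21·(19−20)≡5=f; x(23)→21·(23−20)≡11=l; m(12)→21·(12−20)≡14=o; q(16)→21·(16−20)≡20=u; b(1)→21·(1−20)≡17=r (all mod 26).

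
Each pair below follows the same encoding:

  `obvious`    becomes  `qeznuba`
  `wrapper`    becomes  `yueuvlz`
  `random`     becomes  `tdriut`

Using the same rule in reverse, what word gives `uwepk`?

The shift increases by 1 at each position, starting from +2: 2, 3, 4, ….
Decoding uwepk: u−2=s, w−3=t, e−4=a, p−5=k, k−6=e.

stake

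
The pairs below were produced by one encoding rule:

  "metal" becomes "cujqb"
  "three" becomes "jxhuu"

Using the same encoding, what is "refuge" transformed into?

huvkwu

Compare letters: m→c is +16, e→u is +16, t→j is +16 — a constant shift. Each letter is shifted forward by 16 in the alphabet (a Caesar shift of +16).
Applying it to refuge: r+16=h, e+16=u, f+16=v, u+16=k, g+16=w, e+16=u.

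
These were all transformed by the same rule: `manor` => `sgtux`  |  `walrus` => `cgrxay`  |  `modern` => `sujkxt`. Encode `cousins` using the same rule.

This is a Caesar cipher with shift 6.
For cousins: c+6=i, o+6=u, u+6=a, s+6=y, i+6=o, n+6=t, s+6=y.

iuayoty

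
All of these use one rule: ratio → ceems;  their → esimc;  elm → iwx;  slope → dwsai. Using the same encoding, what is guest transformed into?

ryide

Two shifts are in play — +4 for a/e/i/o/u, +11 for every other letter.
Applying it to guest: g(cons)+11=r, u(vowel)+4=y, e(vowel)+4=i, s(cons)+11=d, t(cons)+11=e.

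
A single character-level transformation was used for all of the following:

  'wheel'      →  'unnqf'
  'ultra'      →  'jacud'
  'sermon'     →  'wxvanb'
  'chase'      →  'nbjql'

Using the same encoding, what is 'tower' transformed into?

The output letters match the input read backwards, each shifted +9: wheel reversed is leehw. The word is reversed, then every letter is shifted forward by 9.
On tower: reverse → rewot; then shift: r+9=a, e+9=n, w+9=f, o+9=x, t+9=c.

anfxc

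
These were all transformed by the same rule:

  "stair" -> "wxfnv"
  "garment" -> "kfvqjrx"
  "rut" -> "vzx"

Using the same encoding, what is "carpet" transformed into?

gfvtjx

The rule splits by letter class: vowels +5, consonants +4.
Applying it to carpet: c(cons)+4=g, a(vowel)+5=f, r(cons)+4=v, p(cons)+4=t, e(vowel)+5=j, t(cons)+4=x.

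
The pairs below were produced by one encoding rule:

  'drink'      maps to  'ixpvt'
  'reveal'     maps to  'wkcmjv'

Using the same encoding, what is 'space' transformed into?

Letter i (0-indexed) is shifted by i+5, so successive shifts are 5, 6, 7, ….
Applying it to space: s+5=x, p+6=v, a+7=h, c+8=k, e+9=n.

xvhkn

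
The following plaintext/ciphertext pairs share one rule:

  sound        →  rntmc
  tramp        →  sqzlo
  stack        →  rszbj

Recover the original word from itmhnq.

junior

Compare letters: s→r is +25, o→n is +25, u→t is +25 — a constant shift. Each letter is shifted forward by 25 in the alphabet (a Caesar shift of +25).
Undoing it on itmhnq: i−25=j, t−25=u, m−25=n, h−25=i, n−25=o, q−25=r.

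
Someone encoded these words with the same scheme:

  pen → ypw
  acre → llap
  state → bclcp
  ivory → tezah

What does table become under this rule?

clkup

The shift depends on letter class: consonant p→y is +9, but vowel e→p is +11. Two shifts are in play — +11 for a/e/i/o/u, +9 for every other letter.
On table: t(cons)+9=c, a(vowel)+11=l, b(cons)+9=k, l(cons)+9=u, e(vowel)+11=p.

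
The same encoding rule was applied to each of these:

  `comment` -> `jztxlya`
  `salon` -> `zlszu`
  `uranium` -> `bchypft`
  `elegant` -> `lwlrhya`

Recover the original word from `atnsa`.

The shifts repeat in a cycle of length 2: positions 0,1,… shift by +7, +11, then the pattern repeats.
Decoding atnsa: a−7=t, t−11=i, n−7=g, s−11=h, a−7=t.

tight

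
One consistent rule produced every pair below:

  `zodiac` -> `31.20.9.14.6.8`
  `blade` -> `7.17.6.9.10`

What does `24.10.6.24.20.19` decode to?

z is letter #26 and maps to 31: an offset of 5. Each letter is replaced by its alphabet position (a=1..z=26) + 5.
Decoding 24.10.6.24.20.19: 24→(24−5)÷1=19=s, 10→(10−5)÷1=5=e, 6→(6−5)÷1=1=a, 24→(24−5)÷1=19=s, 20→(20−5)÷1=15=o, 19→(19−5)÷1=14=n.

season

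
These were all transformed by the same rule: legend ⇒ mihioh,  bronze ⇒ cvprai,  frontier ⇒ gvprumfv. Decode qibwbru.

peasant

Shifts by position in legend: pos 0: l→m (+1), pos 1: e→i (+4), pos 2: g→h (+1), pos 3: e→i (+4) — repeating every 2. The shifts repeat in a cycle of length 2: positions 0,1,… shift by +1, +4, then the pattern repeats.
Undoing it on qibwbru: q−1=p, i−4=e, b−1=a, w−4=s, b−1=a, r−4=n, u−1=t.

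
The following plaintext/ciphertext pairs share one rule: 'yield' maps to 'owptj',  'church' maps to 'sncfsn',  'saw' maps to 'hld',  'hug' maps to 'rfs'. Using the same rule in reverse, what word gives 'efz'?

out

The output letters match the input read backwards, each shifted +11: yield reversed is dleiy. The word is reversed, then every letter is shifted forward by 11.
Reversing it on efz: shift back: e−11=t, f−11=u, z−11=o → tuo; then reverse → out.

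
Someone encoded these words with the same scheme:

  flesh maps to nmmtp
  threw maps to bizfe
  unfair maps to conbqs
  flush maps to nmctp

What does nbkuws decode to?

The shifts repeat in a cycle of length 2: positions 0,1,… shift by +8, +1, then the pattern repeats.
Reversing it on nbkuws: n−8=f, b−1=a, k−8=c, u−1=t, w−8=o, s−1=r.

factor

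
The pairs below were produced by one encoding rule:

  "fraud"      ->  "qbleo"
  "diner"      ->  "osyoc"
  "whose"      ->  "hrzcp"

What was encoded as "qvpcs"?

flesh

Shifts by position in fraud: pos 0: f→q (+11), pos 1: r→b (+10), pos 2: a→l (+11), pos 3: u→e (+10) — repeating every 2. A repeating key of period 2 is used — shifts +11, +10 over and over.
Undoing it on qvpcs: q−11=f, v−10=l, p−11=e, c−10=s, s−11=h.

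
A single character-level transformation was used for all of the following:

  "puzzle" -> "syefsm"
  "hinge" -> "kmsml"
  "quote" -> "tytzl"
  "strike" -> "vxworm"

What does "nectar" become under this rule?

qihzhz

Letter i (0-indexed) is shifted by i+3, so successive shifts are 3, 4, 5, ….
Applying it to nectar: n+3=q, e+4=i, c+5=h, t+6=z, a+7=h, r+8=z.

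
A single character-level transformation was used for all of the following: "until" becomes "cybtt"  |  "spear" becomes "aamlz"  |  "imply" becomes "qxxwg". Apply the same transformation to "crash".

kcidp

A repeating key of period 2 is used — shifts +8, +11 over and over.
On crash: c+8=k, r+11=c, a+8=i, s+11=d, h+8=p.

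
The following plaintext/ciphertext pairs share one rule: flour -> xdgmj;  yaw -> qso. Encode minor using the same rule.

Compare letters: f→x is +18, l→d is +18, o→g is +18 — a constant shift. Every letter moves 18 places later in the alphabet, wrapping around z→a.
For minor: m+18=e, i+18=a, n+18=f, o+18=g, r+18=j.

eafgj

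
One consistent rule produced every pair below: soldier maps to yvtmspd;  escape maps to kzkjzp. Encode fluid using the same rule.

lscrn

In soldier: s→y is +6, o→v is +7, l→t is +8, d→m is +9 — the shift increases by 1 each position. Each letter shifts forward by (position + 6), i.e. 6, 7, 8, … — the shift grows by one for each successive letter.
For fluid: f+6=l, l+7=s, u+8=c, i+9=r, d+10=n.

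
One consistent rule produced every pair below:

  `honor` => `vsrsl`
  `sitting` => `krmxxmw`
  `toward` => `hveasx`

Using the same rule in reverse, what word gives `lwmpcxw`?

stylish

The output letters match the input read backwards, each shifted +4: honor reversed is ronoh. The word is reversed, then every letter is shifted forward by 4.
Reversing it on lwmpcxw: shift back: l−4=h, w−4=s, m−4=i, p−4=l, c−4=y, x−4=t, w−4=s → hsilyts; then reverse → stylish.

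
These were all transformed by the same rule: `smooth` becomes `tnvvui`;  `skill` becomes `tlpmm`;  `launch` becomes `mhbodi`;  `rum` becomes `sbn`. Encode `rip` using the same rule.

The shift depends on letter class: consonant s→t is +1, but vowel o→v is +7. Two shifts are in play — +7 for a/e/i/o/u, +1 for every other letter.
Applying it to rip: r(cons)+1=s, i(vowel)+7=p, p(cons)+1=q.

spq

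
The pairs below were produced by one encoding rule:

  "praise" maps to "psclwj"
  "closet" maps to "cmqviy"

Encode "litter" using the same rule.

ljvwiw

In praise: p→p is +0, r→s is +1, a→c is +2, i→l is +3 — the shift increases by 1 each position. The shift increases by 1 at each position, starting from +0: 0, 1, 2, ….
On litter: l+0=l, i+1=j, t+2=v, t+3=w, e+4=i, r+5=w.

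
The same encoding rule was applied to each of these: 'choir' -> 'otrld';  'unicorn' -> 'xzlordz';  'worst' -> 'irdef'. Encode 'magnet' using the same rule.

The shift depends on letter class: consonant c→o is +12, but vowel o→r is +3. Two shifts are in play — +3 for a/e/i/o/u, +12 for every other letter.
Applying it to magnet: m(cons)+12=y, a(vowel)+3=d, g(cons)+12=s, n(cons)+12=z, e(vowel)+3=h, t(cons)+12=f.

ydszhf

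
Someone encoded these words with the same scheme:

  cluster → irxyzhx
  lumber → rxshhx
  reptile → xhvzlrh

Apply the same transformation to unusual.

The shift depends on letter class: consonant c→i is +6, but vowel u→x is +3. Two shifts are in play — +3 for a/e/i/o/u, +6 for every other letter.
For unusual: u(vowel)+3=x, n(cons)+6=t, u(vowel)+3=x, s(cons)+6=y, u(vowel)+3=x, a(vowel)+3=d, l(cons)+6=r.

xtxyxdr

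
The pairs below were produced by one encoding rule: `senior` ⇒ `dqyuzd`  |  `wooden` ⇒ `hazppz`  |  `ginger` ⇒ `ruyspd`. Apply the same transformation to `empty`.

Shifts by position in senior: pos 0: s→d (+11), pos 1: e→q (+12), pos 2: n→y (+11), pos 3: i→u (+12) — repeating every 2. The shifts repeat in a cycle of length 2: positions 0,1,… shift by +11, +12, then the pattern repeats.
Applying it to empty: e+11=p, m+12=y, p+11=a, t+12=f, y+11=j.

pyafj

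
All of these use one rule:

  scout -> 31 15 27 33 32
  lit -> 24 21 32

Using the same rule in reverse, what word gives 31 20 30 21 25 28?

s is letter #19 and maps to 31: an offset of 12. The number is (letter's place in the alphabet, a=1) + 12.
Undoing it on 31 20 30 21 25 28: 31→(31−12)÷1=19=s, 20→(20−12)÷1=8=h, 30→(30−12)÷1=18=r, 21→(21−12)÷1=9=i, 25→(25−12)÷1=13=m, 28→(28−12)÷1=16=p.

shrimp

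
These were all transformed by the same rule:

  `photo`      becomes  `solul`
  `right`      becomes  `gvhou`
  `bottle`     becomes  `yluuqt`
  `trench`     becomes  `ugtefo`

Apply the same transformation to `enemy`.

tetxd

p(15)→s(18) and h(7)→o(14) fit y≡7x+17 (mod 26); the inverse of 7 mod 26 is 15. This is an affine cipher: with a=0,…,z=25, each position x becomes (7x+17) mod 26.
On enemy: e(4)→7·4+17≡19=t; n(13)→7·13+17≡4=e; e(4)→7·4+17≡19=t; m(12)→7·12+17≡23=x; y(24)→7·24+17≡3=d (all mod 26).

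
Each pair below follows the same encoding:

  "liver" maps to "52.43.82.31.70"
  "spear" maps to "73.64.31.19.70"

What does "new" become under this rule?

With a=1..z=26, the number is 3·pos + 16.
On new: n=14→58, e=5→31, w=23→85.

58.31.85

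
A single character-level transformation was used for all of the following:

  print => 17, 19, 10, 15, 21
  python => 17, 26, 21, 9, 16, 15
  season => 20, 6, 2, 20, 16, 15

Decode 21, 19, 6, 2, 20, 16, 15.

p is letter #16 and maps to 17: an offset of 1. Letters become their 1-based position plus 1 (so a→2, b→3, …).
Reversing it on 21, 19, 6, 2, 20, 16, 15: 21→(21−1)÷1=20=t, 19→(19−1)÷1=18=r, 6→(6−1)÷1=5=e, 2→(2−1)÷1=1=a, 20→(20−1)÷1=19=s, 16→(16−1)÷1=15=o, 15→(15−1)÷1=14=n.

treason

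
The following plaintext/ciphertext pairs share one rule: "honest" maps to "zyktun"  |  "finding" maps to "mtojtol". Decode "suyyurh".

blossom

The output letters match the input read backwards, each shifted +6: honest reversed is tsenoh. Two steps: reverse the string, then apply a Caesar shift of +6.
Undoing it on suyyurh: shift back: s−6=m, u−6=o, y−6=s, y−6=s, u−6=o, r−6=l, h−6=b → mossolb; then reverse → blossom.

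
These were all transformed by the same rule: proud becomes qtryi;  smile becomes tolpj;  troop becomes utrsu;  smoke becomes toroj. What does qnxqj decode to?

plume

Each letter shifts forward by (position + 1), i.e. 1, 2, 3, … — the shift grows by one for each successive letter.
Reversing it on qnxqj: q−1=p, n−2=l, x−3=u, q−4=m, j−5=e.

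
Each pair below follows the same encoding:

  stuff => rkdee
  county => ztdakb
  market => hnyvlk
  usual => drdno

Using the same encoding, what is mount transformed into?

htdak

s(18)→r(17) and t(19)→k(10) fit y≡19x+13 (mod 26); the inverse of 19 mod 26 is 11. This is an affine cipher: with a=0,…,z=25, each position x becomes (19x+13) mod 26.
Applying it to mount: m(12)→19·12+13≡7=h; o(14)→19·14+13≡19=t; u(20)→19·20+13≡3=d; n(13)→19·13+13≡0=a; t(19)→19·19+13≡10=k (all mod 26).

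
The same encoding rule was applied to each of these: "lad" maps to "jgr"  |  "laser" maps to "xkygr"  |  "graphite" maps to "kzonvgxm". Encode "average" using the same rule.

The output letters match the input read backwards, each shifted +6: lad reversed is dal. Read the word backwards and shift each letter +6.
Applying it to average: reverse → egareva; then shift: e+6=k, g+6=m, a+6=g, r+6=x, e+6=k, v+6=b, a+6=g.

kmgxkbg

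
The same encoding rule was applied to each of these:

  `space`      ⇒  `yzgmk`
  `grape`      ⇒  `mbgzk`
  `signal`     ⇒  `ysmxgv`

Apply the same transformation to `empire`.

kwvsxo

Shifts by position in space: pos 0: s→y (+6), pos 1: p→z (+10), pos 2: a→g (+6), pos 3: c→m (+10) — repeating every 2. A repeating key of period 2 is used — shifts +6, +10 over and over.
On empire: e+6=k, m+10=w, p+6=v, i+10=s, r+6=x, e+10=o.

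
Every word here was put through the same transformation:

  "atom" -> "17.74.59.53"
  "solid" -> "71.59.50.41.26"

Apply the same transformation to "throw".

74.38.68.59.83

With a=1..z=26, the number is 3·pos + 14.
Applying it to throw: t=20→74, h=8→38, r=18→68, o=15→59, w=23→83.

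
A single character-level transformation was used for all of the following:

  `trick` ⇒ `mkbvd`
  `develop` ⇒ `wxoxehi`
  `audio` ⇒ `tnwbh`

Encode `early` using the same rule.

Each letter is shifted forward by 19 in the alphabet (a Caesar shift of +19).
On early: e+19=x, a+19=t, r+19=k, l+19=e, y+19=r.

xtker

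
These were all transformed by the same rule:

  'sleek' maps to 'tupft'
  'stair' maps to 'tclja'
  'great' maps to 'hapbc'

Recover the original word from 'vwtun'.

unite

Shifts by position in sleek: pos 0: s→t (+1), pos 1: l→u (+9), pos 2: e→p (+11), pos 3: e→f (+1), pos 4: k→t (+9) — repeating every 3. A repeating key of period 3 is used — shifts +1, +9, +11 over and over.
Undoing it on vwtun: v−1=u, w−9=n, t−11=i, u−1=t, n−9=e.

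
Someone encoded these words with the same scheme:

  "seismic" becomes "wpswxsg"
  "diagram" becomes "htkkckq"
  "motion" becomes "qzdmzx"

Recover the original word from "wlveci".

A repeating key of period 3 is used — shifts +4, +11, +10 over and over.
Undoing it on wlveci: w−4=s, l−11=a, v−10=l, e−4=a, c−11=r, i−10=y.

salary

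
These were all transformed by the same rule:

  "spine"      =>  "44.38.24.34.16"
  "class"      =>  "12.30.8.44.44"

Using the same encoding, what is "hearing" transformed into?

s(#19)→44 and p(#16)→38: differences scale by 2, so n = 2·pos + 6. With a=1..z=26, the number is 2·pos + 6.
For hearing: h=8→22, e=5→16, a=1→8, r=18→42, i=9→24, n=14→34, g=7→20.

22.16.8.42.24.34.20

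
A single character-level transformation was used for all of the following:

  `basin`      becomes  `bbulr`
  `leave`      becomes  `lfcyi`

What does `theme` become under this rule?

In basin: b→b is +0, a→b is +1, s→u is +2, i→l is +3 — the shift increases by 1 each position. Letter i (0-indexed) is shifted by i+0, so successive shifts are 0, 1, 2, ….
On theme: t+0=t, h+1=i, e+2=g, m+3=p, e+4=i.

tigpi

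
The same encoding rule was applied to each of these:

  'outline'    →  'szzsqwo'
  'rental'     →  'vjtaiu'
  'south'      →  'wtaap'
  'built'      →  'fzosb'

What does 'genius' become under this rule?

kjtpcb

In outline: o→s is +4, u→z is +5, t→z is +6, l→s is +7 — the shift increases by 1 each position. The shift increases by 1 at each position, starting from +4: 4, 5, 6, ….
Applying it to genius: g+4=k, e+5=j, n+6=t, i+7=p, u+8=c, s+9=b.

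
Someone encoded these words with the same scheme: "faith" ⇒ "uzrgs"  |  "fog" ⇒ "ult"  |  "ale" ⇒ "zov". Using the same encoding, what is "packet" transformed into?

This is the alphabet-reversal cipher (Atbash): a becomes z, b becomes y, etc.
For packet: p↔k, a↔z, c↔x, k↔p, e↔v, t↔g.

kzxpvg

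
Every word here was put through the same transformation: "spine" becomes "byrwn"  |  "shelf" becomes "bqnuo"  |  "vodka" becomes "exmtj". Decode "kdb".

bus

Compare letters: s→b is +9, p→y is +9, i→r is +9 — a constant shift. It's a constant shift of +9 (ROT9).
Decoding kdb: k−9=b, d−9=u, b−9=s.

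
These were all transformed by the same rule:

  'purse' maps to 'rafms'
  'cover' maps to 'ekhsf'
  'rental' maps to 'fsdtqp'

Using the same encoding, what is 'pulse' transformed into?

Treating letters as 0–25, the rule is x ↦ 7x + 16 (mod 26).
On pulse: p(15)→7·15+16≡17=r; u(20)→7·20+16≡0=a; l(11)→7·11+16≡15=p; s(18)→7·18+16≡12=m; e(4)→7·4+16≡18=s (all mod 26).

rapms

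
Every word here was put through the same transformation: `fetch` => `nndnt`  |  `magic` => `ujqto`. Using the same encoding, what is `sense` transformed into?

In fetch: f→n is +8, e→n is +9, t→d is +10, c→n is +11 — the shift increases by 1 each position. Letter i (0-indexed) is shifted by i+8, so successive shifts are 8, 9, 10, ….
Applying it to sense: s+8=a, e+9=n, n+10=x, s+11=d, e+12=q.

anxdq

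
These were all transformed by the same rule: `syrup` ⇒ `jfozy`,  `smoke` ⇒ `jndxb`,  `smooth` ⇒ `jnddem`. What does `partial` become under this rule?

s(18)→j(9) and y(24)→f(5) fit y≡21x+21 (mod 26); the inverse of 21 mod 26 is 5. Each letter's alphabet position (a=0..z=25) is mapped through 21·x+21 mod 26 — an affine cipher.
Applying it to partial: p(15)→21·15+21≡24=y; a(0)→21·0+21≡21=v; r(17)→21·17+21≡14=o; t(19)→21·19+21≡4=e; i(8)→21·8+21≡7=h; a(0)→21·0+21≡21=v; l(11)→21·11+21≡18=s (all mod 26).

yvoehvs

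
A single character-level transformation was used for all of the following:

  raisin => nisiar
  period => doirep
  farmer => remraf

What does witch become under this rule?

The word is simply reversed.
Applying it to witch: reverse → hctiw.

hctiw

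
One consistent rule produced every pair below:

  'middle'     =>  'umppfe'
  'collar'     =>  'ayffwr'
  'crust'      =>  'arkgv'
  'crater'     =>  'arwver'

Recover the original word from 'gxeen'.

Treating letters as 0–25, the rule is x ↦ 15x + 22 (mod 26).
Undoing it on gxeen: g(6)→7·(6−22)≡18=s; x(23)→7·(23−22)≡7=h; e(4)→7·(4−22)≡4=e; e(4)→7·(4−22)≡4=e; n(13)→7·(13−22)≡15=p (all mod 26).

sheep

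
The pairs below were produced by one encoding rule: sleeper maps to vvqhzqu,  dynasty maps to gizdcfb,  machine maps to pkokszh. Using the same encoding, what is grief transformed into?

jbuhp

Shifts by position in sleeper: pos 0: s→v (+3), pos 1: l→v (+10), pos 2: e→q (+12), pos 3: e→h (+3), pos 4: p→z (+10), pos 5: e→q (+12) — repeating every 3. A repeating key of period 3 is used — shifts +3, +10, +12 over and over.
For grief: g+3=j, r+10=b, i+12=u, e+3=h, f+10=p.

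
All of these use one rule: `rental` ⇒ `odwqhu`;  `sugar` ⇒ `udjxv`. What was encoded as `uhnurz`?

The output letters match the input read backwards, each shifted +3: rental reversed is latner. Two steps: reverse the string, then apply a Caesar shift of +3.
Decoding uhnurz: shift back: u−3=r, h−3=e, n−3=k, u−3=r, r−3=o, z−3=w → rekrow; then reverse → worker.

worker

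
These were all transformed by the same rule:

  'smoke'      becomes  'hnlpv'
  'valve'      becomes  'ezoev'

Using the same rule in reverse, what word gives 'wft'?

dug

Each pair mirrors across the alphabet (s↔h, m↔n, o↔l): positions sum to 25. Each letter is replaced by its mirror in the alphabet: a↔z, b↔y, c↔x, and so on (the Atbash cipher).
Decoding wft: w↔d, f↔u, t↔g.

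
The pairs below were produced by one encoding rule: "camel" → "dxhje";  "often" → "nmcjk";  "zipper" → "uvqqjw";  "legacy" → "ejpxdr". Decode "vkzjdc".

insect

c(2)→d(3) and a(0)→x(23) fit y≡3x+23 (mod 26); the inverse of 3 mod 26 is 9. Treating letters as 0–25, the rule is x ↦ 3x + 23 (mod 26).
Decoding vkzjdc: v(21)→9·(21−23)≡8=i; k(10)→9·(10−23)≡13=n; z(25)→9·(25−23)≡18=s; j(9)→9·(9−23)≡4=e; d(3)→9·(3−23)≡2=c; c(2)→9·(2−23)≡19=t (all mod 26).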